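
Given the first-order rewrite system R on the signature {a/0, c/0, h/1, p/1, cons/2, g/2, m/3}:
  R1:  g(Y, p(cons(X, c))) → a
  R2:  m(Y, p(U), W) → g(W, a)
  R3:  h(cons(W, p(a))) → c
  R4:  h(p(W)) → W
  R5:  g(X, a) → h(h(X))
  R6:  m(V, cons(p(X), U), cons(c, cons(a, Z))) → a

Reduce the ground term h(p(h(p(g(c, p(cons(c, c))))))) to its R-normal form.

a

1. h(p(h(p(g(c, p(cons(c, c)))))))  →  h(p(g(c, p(cons(c, c)))))   [R4 at ε]
2. h(p(g(c, p(cons(c, c)))))  →  g(c, p(cons(c, c)))   [R4 at ε]
3. g(c, p(cons(c, c)))  →  a   [R1 at ε]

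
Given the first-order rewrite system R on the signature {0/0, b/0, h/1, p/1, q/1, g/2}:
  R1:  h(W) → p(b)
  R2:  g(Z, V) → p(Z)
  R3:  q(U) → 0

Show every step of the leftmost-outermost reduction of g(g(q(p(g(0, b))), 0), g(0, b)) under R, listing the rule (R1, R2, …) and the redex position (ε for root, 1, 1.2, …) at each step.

1. g(g(q(p(g(0, b))), 0), g(0, b))  →  p(g(q(p(g(0, b))), 0))   [R2 at ε]
2. p(g(q(p(g(0, b))), 0))  →  p(p(q(p(g(0, b)))))   [R2 at 1]
3. p(p(q(p(g(0, b)))))  →  p(p(0))   [R3 at 1.1]

p(p(0))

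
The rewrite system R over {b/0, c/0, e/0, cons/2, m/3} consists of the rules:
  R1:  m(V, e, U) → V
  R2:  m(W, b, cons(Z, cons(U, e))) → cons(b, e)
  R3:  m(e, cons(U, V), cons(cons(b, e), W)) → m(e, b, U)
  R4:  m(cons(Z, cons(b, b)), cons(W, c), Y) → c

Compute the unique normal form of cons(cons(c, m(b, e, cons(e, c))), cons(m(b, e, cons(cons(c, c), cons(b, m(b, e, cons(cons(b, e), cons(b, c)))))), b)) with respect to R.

1. cons(cons(c, m(b, e, cons(e, c))), cons(m(b, e, cons(cons(c, c), cons(b, m(b, e, cons(cons(b, e), cons(b, c)))))), b))  →  cons(cons(c, b), cons(m(b, e, cons(cons(c, c), cons(b, m(b, e, cons(cons(b, e), cons(b, c)))))), b))   [R1 at 1.2]
2. cons(cons(c, b), cons(m(b, e, cons(cons(c, c), cons(b, m(b, e, cons(cons(b, e), cons(b, c)))))), b))  →  cons(cons(c, b), cons(b, b))   [R1 at 2.1]

cons(cons(c, b), cons(b, b))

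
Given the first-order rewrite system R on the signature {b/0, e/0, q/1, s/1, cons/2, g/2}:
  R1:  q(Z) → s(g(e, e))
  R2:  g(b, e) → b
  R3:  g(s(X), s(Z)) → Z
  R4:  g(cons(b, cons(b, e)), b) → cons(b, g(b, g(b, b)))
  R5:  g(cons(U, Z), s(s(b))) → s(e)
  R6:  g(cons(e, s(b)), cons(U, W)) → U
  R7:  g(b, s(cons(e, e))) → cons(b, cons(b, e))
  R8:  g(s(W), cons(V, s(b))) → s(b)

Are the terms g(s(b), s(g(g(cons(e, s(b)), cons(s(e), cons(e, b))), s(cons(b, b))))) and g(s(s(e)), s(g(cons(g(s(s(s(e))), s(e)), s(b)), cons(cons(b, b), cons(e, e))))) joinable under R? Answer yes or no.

Reduce t₁ = g(s(b), s(g(g(cons(e, s(b)), cons(s(e), cons(e, b))), s(cons(b, b))))):
1. g(s(b), s(g(g(cons(e, s(b)), cons(s(e), cons(e, b))), s(cons(b, b)))))  →  g(g(cons(e, s(b)), cons(s(e), cons(e, b))), s(cons(b, b)))   [R3 at ε]
2. g(g(cons(e, s(b)), cons(s(e), cons(e, b))), s(cons(b, b)))  →  g(s(e), s(cons(b, b)))   [R6 at 1]
3. g(s(e), s(cons(b, b)))  →  cons(b, b)   [R3 at ε]

Reduce t₂ = g(s(s(e)), s(g(cons(g(s(s(s(e))), s(e)), s(b)), cons(cons(b, b), cons(e, e))))):
1. g(s(s(e)), s(g(cons(g(s(s(s(e))), s(e)), s(b)), cons(cons(b, b), cons(e, e)))))  →  g(cons(g(s(s(s(e))), s(e)), s(b)), cons(cons(b, b), cons(e, e)))   [R3 at ε]
2. g(cons(g(s(s(s(e))), s(e)), s(b)), cons(cons(b, b), cons(e, e)))  →  g(cons(e, s(b)), cons(cons(b, b), cons(e, e)))   [R3 at 1.1]
3. g(cons(e, s(b)), cons(cons(b, b), cons(e, e)))  →  cons(b, b)   [R6 at ε]

yes — NF(t₁) = cons(b, b), NF(t₂) = cons(b, b)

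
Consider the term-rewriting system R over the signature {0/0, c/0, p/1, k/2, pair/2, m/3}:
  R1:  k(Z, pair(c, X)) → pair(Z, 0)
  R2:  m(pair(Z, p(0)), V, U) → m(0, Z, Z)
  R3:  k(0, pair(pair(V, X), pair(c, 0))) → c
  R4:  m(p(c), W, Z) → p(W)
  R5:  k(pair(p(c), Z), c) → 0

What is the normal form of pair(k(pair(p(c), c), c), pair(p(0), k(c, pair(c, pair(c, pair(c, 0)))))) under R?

pair(0, pair(p(0), pair(c, 0)))

1. pair(k(pair(p(c), c), c), pair(p(0), k(c, pair(c, pair(c, pair(c, 0))))))  →  pair(0, pair(p(0), k(c, pair(c, pair(c, pair(c, 0))))))   [R5 at 1]
2. pair(0, pair(p(0), k(c, pair(c, pair(c, pair(c, 0))))))  →  pair(0, pair(p(0), pair(c, 0)))   [R1 at 2.2]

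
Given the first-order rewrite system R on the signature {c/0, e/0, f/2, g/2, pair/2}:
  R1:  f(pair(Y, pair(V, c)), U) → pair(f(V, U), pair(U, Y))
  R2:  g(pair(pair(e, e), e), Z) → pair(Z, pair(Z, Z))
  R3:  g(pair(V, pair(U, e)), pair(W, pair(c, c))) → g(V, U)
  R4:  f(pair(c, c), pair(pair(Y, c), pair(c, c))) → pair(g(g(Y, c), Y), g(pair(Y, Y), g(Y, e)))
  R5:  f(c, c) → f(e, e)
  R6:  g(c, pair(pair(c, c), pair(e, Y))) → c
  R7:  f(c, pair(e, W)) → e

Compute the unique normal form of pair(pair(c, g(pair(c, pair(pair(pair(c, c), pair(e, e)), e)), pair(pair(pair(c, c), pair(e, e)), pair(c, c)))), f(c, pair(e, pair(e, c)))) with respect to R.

pair(pair(c, c), e)

1. pair(pair(c, g(pair(c, pair(pair(pair(c, c), pair(e, e)), e)), pair(pair(pair(c, c), pair(e, e)), pair(c, c)))), f(c, pair(e, pair(e, c))))  →  pair(pair(c, g(c, pair(pair(c, c), pair(e, e)))), f(c, pair(e, pair(e, c))))   [R3 at 1.2]
2. pair(pair(c, g(c, pair(pair(c, c), pair(e, e)))), f(c, pair(e, pair(e, c))))  →  pair(pair(c, c), f(c, pair(e, pair(e, c))))   [R6 at 1.2]
3. pair(pair(c, c), f(c, pair(e, pair(e, c))))  →  pair(pair(c, c), e)   [R7 at 2]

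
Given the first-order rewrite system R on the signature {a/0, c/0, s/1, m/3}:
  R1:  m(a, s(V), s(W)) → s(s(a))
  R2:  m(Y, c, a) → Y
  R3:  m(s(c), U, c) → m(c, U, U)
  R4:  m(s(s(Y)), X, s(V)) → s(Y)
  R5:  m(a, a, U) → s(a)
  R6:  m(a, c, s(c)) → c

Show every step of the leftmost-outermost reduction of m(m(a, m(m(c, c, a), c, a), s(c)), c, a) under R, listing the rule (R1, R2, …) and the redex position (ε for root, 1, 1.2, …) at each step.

1. m(m(a, m(m(c, c, a), c, a), s(c)), c, a)  →  m(a, m(m(c, c, a), c, a), s(c))   [R2 at ε]
2. m(a, m(m(c, c, a), c, a), s(c))  →  m(a, m(c, c, a), s(c))   [R2 at 2]
3. m(a, m(c, c, a), s(c))  →  m(a, c, s(c))   [R2 at 2]
4. m(a, c, s(c))  →  c   [R6 at ε]

c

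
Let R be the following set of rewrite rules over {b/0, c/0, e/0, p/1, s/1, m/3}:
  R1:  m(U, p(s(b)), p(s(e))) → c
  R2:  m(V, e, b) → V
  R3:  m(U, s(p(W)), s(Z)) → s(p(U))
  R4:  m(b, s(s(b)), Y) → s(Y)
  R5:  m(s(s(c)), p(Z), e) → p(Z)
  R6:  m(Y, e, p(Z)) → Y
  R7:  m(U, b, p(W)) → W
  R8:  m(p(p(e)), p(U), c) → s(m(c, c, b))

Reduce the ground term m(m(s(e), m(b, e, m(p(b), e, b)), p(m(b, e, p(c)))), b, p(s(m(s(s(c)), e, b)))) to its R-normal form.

1. m(m(s(e), m(b, e, m(p(b), e, b)), p(m(b, e, p(c)))), b, p(s(m(s(s(c)), e, b))))  →  s(m(s(s(c)), e, b))   [R7 at ε]
2. s(m(s(s(c)), e, b))  →  s(s(s(c)))   [R2 at 1]

s(s(s(c)))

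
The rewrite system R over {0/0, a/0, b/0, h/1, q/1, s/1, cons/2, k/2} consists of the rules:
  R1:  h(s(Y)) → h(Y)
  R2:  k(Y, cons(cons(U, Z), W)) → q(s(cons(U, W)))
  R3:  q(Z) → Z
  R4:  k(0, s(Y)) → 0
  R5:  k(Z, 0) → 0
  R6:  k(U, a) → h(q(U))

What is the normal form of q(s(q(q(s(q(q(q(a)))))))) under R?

s(s(a))

1. q(s(q(q(s(q(q(q(a))))))))  →  s(q(q(s(q(q(q(a)))))))   [R3 at ε]
2. s(q(q(s(q(q(q(a)))))))  →  s(q(s(q(q(q(a))))))   [R3 at 1]
3. s(q(s(q(q(q(a))))))  →  s(s(q(q(q(a)))))   [R3 at 1]
4. s(s(q(q(q(a)))))  →  s(s(q(q(a))))   [R3 at 1.1]
5. s(s(q(q(a))))  →  s(s(q(a)))   [R3 at 1.1]
6. s(s(q(a)))  →  s(s(a))   [R3 at 1.1]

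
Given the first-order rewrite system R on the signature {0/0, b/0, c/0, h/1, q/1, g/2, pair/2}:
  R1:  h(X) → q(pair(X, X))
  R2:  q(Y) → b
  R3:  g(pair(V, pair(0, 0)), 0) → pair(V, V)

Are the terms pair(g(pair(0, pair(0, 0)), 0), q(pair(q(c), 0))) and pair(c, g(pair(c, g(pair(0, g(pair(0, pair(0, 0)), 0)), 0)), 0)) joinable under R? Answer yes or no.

no — NF(t₁) = pair(pair(0, 0), b), NF(t₂) = pair(c, pair(c, c))

Reduce t₁ = pair(g(pair(0, pair(0, 0)), 0), q(pair(q(c), 0))):
1. pair(g(pair(0, pair(0, 0)), 0), q(pair(q(c), 0)))  →  pair(pair(0, 0), q(pair(q(c), 0)))   [R3 at 1]
2. pair(pair(0, 0), q(pair(q(c), 0)))  →  pair(pair(0, 0), b)   [R2 at 2]

Reduce t₂ = pair(c, g(pair(c, g(pair(0, g(pair(0, pair(0, 0)), 0)), 0)), 0)):
1. pair(c, g(pair(c, g(pair(0, g(pair(0, pair(0, 0)), 0)), 0)), 0))  →  pair(c, g(pair(c, g(pair(0, pair(0, 0)), 0)), 0))   [R3 at 2.1.2.1.2]
2. pair(c, g(pair(c, g(pair(0, pair(0, 0)), 0)), 0))  →  pair(c, g(pair(c, pair(0, 0)), 0))   [R3 at 2.1.2]
3. pair(c, g(pair(c, pair(0, 0)), 0))  →  pair(c, pair(c, c))   [R3 at 2]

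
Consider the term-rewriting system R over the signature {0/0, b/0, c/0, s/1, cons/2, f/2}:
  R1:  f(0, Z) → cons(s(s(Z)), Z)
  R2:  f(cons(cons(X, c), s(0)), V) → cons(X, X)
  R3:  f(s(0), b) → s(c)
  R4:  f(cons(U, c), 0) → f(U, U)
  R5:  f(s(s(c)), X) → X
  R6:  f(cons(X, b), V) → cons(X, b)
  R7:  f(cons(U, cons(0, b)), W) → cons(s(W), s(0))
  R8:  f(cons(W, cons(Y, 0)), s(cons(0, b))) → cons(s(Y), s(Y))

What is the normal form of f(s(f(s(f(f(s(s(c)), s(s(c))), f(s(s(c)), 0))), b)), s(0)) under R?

1. f(s(f(s(f(f(s(s(c)), s(s(c))), f(s(s(c)), 0))), b)), s(0))  →  f(s(f(s(f(s(s(c)), f(s(s(c)), 0))), b)), s(0))   [R5 at 1.1.1.1.1]
2. f(s(f(s(f(s(s(c)), f(s(s(c)), 0))), b)), s(0))  →  f(s(f(s(f(s(s(c)), 0)), b)), s(0))   [R5 at 1.1.1.1]
3. f(s(f(s(f(s(s(c)), 0)), b)), s(0))  →  f(s(f(s(0), b)), s(0))   [R5 at 1.1.1.1]
4. f(s(f(s(0), b)), s(0))  →  f(s(s(c)), s(0))   [R3 at 1.1]
5. f(s(s(c)), s(0))  →  s(0)   [R5 at ε]

s(0)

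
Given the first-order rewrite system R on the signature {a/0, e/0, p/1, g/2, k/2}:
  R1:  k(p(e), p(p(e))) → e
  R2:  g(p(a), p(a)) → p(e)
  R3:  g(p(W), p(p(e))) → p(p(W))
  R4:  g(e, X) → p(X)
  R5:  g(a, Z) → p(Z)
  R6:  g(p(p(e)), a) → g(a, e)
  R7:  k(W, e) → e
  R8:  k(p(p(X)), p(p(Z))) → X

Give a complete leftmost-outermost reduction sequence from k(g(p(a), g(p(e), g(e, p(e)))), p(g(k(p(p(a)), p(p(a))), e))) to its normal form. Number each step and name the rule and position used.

a

1. k(g(p(a), g(p(e), g(e, p(e)))), p(g(k(p(p(a)), p(p(a))), e)))  →  k(g(p(a), g(p(e), p(p(e)))), p(g(k(p(p(a)), p(p(a))), e)))   [R4 at 1.2.2]
2. k(g(p(a), g(p(e), p(p(e)))), p(g(k(p(p(a)), p(p(a))), e)))  →  k(g(p(a), p(p(e))), p(g(k(p(p(a)), p(p(a))), e)))   [R3 at 1.2]
3. k(g(p(a), p(p(e))), p(g(k(p(p(a)), p(p(a))), e)))  →  k(p(p(a)), p(g(k(p(p(a)), p(p(a))), e)))   [R3 at 1]
4. k(p(p(a)), p(g(k(p(p(a)), p(p(a))), e)))  →  k(p(p(a)), p(g(a, e)))   [R8 at 2.1.1]
5. k(p(p(a)), p(g(a, e)))  →  k(p(p(a)), p(p(e)))   [R5 at 2.1]
6. k(p(p(a)), p(p(e)))  →  a   [R8 at ε]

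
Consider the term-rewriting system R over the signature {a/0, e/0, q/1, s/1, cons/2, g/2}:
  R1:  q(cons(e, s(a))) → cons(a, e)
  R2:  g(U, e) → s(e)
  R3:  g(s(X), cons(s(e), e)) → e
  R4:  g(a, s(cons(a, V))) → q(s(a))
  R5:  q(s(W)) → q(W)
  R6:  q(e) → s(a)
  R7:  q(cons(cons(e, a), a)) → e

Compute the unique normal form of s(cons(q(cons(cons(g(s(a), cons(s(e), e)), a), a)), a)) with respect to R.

1. s(cons(q(cons(cons(g(s(a), cons(s(e), e)), a), a)), a))  →  s(cons(q(cons(cons(e, a), a)), a))   [R3 at 1.1.1.1.1]
2. s(cons(q(cons(cons(e, a), a)), a))  →  s(cons(e, a))   [R7 at 1.1]

s(cons(e, a))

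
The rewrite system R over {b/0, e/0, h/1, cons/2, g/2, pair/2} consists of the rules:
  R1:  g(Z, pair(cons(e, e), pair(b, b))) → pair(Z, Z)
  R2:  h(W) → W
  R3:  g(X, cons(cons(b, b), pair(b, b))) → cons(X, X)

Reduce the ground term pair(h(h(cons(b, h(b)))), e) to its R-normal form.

1. pair(h(h(cons(b, h(b)))), e)  →  pair(h(cons(b, h(b))), e)   [R2 at 1]
2. pair(h(cons(b, h(b))), e)  →  pair(cons(b, h(b)), e)   [R2 at 1]
3. pair(cons(b, h(b)), e)  →  pair(cons(b, b), e)   [R2 at 1.2]

pair(cons(b, b), e)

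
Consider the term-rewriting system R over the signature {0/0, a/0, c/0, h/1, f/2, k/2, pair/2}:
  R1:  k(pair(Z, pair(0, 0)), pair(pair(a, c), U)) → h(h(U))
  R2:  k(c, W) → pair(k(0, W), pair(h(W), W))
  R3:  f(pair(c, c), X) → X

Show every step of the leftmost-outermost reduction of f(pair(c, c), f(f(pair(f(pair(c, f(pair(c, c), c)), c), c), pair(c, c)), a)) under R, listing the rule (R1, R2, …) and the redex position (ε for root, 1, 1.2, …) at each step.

1. f(pair(c, c), f(f(pair(f(pair(c, f(pair(c, c), c)), c), c), pair(c, c)), a))  →  f(f(pair(f(pair(c, f(pair(c, c), c)), c), c), pair(c, c)), a)   [R3 at ε]
2. f(f(pair(f(pair(c, f(pair(c, c), c)), c), c), pair(c, c)), a)  →  f(f(pair(f(pair(c, c), c), c), pair(c, c)), a)   [R3 at 1.1.1.1.2]
3. f(f(pair(f(pair(c, c), c), c), pair(c, c)), a)  →  f(f(pair(c, c), pair(c, c)), a)   [R3 at 1.1.1]
4. f(f(pair(c, c), pair(c, c)), a)  →  f(pair(c, c), a)   [R3 at 1]
5. f(pair(c, c), a)  →  a   [R3 at ε]

a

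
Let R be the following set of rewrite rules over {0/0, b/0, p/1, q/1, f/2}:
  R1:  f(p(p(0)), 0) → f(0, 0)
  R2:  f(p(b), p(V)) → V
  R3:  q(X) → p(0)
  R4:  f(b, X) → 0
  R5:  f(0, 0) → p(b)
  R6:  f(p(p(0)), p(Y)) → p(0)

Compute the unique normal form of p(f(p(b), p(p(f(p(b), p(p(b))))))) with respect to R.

p(p(p(b)))

1. p(f(p(b), p(p(f(p(b), p(p(b)))))))  →  p(p(f(p(b), p(p(b)))))   [R2 at 1]
2. p(p(f(p(b), p(p(b)))))  →  p(p(p(b)))   [R2 at 1.1]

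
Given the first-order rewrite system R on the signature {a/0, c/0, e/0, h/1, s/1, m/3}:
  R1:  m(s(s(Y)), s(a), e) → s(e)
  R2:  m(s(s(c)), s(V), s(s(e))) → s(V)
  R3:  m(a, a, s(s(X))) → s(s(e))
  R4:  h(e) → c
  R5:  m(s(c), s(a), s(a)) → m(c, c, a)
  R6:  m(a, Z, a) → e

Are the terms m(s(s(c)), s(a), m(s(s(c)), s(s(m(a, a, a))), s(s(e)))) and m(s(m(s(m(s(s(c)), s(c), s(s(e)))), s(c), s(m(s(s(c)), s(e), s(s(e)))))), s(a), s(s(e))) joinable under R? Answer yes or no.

Reduce t₁ = m(s(s(c)), s(a), m(s(s(c)), s(s(m(a, a, a))), s(s(e)))):
1. m(s(s(c)), s(a), m(s(s(c)), s(s(m(a, a, a))), s(s(e))))  →  m(s(s(c)), s(a), s(s(m(a, a, a))))   [R2 at 3]
2. m(s(s(c)), s(a), s(s(m(a, a, a))))  →  m(s(s(c)), s(a), s(s(e)))   [R6 at 3.1.1]
3. m(s(s(c)), s(a), s(s(e)))  →  s(a)   [R2 at ε]

Reduce t₂ = m(s(m(s(m(s(s(c)), s(c), s(s(e)))), s(c), s(m(s(s(c)), s(e), s(s(e)))))), s(a), s(s(e))):
1. m(s(m(s(m(s(s(c)), s(c), s(s(e)))), s(c), s(m(s(s(c)), s(e), s(s(e)))))), s(a), s(s(e)))  →  m(s(m(s(s(c)), s(c), s(m(s(s(c)), s(e), s(s(e)))))), s(a), s(s(e)))   [R2 at 1.1.1.1]
2. m(s(m(s(s(c)), s(c), s(m(s(s(c)), s(e), s(s(e)))))), s(a), s(s(e)))  →  m(s(m(s(s(c)), s(c), s(s(e)))), s(a), s(s(e)))   [R2 at 1.1.3.1]
3. m(s(m(s(s(c)), s(c), s(s(e)))), s(a), s(s(e)))  →  m(s(s(c)), s(a), s(s(e)))   [R2 at 1.1]
4. m(s(s(c)), s(a), s(s(e)))  →  s(a)   [R2 at ε]

yes — NF(t₁) = s(a), NF(t₂) = s(a)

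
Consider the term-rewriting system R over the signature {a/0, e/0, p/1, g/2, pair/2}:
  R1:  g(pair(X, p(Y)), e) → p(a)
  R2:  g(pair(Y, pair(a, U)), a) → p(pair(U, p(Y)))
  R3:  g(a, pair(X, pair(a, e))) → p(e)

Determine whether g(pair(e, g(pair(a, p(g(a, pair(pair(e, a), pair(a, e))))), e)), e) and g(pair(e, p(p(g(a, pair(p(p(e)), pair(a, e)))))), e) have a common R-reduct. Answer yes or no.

yes — NF(t₁) = p(a), NF(t₂) = p(a)

Reduce t₁ = g(pair(e, g(pair(a, p(g(a, pair(pair(e, a), pair(a, e))))), e)), e):
1. g(pair(e, g(pair(a, p(g(a, pair(pair(e, a), pair(a, e))))), e)), e)  →  g(pair(e, p(a)), e)   [R1 at 1.2]
2. g(pair(e, p(a)), e)  →  p(a)   [R1 at ε]

Reduce t₂ = g(pair(e, p(p(g(a, pair(p(p(e)), pair(a, e)))))), e):
1. g(pair(e, p(p(g(a, pair(p(p(e)), pair(a, e)))))), e)  →  p(a)   [R1 at ε]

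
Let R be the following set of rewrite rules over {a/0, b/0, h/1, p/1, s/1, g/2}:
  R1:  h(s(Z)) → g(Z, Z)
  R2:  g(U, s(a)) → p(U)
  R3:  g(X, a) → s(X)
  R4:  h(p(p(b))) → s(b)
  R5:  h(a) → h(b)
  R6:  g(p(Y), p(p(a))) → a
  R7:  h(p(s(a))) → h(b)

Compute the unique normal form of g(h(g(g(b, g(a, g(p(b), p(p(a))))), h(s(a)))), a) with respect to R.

s(s(b))

1. g(h(g(g(b, g(a, g(p(b), p(p(a))))), h(s(a)))), a)  →  s(h(g(g(b, g(a, g(p(b), p(p(a))))), h(s(a)))))   [R3 at ε]
2. s(h(g(g(b, g(a, g(p(b), p(p(a))))), h(s(a)))))  →  s(h(g(g(b, g(a, a)), h(s(a)))))   [R6 at 1.1.1.2.2]
3. s(h(g(g(b, g(a, a)), h(s(a)))))  →  s(h(g(g(b, s(a)), h(s(a)))))   [R3 at 1.1.1.2]
4. s(h(g(g(b, s(a)), h(s(a)))))  →  s(h(g(p(b), h(s(a)))))   [R2 at 1.1.1]
5. s(h(g(p(b), h(s(a)))))  →  s(h(g(p(b), g(a, a))))   [R1 at 1.1.2]
6. s(h(g(p(b), g(a, a))))  →  s(h(g(p(b), s(a))))   [R3 at 1.1.2]
7. s(h(g(p(b), s(a))))  →  s(h(p(p(b))))   [R2 at 1.1]
8. s(h(p(p(b))))  →  s(s(b))   [R4 at 1]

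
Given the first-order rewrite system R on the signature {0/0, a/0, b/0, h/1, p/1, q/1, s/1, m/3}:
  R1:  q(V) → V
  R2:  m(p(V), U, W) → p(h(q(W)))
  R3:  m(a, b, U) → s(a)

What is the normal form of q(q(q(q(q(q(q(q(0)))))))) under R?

1. q(q(q(q(q(q(q(q(0))))))))  →  q(q(q(q(q(q(q(0)))))))   [R1 at ε]
2. q(q(q(q(q(q(q(0)))))))  →  q(q(q(q(q(q(0))))))   [R1 at ε]
3. q(q(q(q(q(q(0))))))  →  q(q(q(q(q(0)))))   [R1 at ε]
4. q(q(q(q(q(0)))))  →  q(q(q(q(0))))   [R1 at ε]
5. q(q(q(q(0))))  →  q(q(q(0)))   [R1 at ε]
6. q(q(q(0)))  →  q(q(0))   [R1 at ε]
7. q(q(0))  →  q(0)   [R1 at ε]
8. q(0)  →  0   [R1 at ε]

0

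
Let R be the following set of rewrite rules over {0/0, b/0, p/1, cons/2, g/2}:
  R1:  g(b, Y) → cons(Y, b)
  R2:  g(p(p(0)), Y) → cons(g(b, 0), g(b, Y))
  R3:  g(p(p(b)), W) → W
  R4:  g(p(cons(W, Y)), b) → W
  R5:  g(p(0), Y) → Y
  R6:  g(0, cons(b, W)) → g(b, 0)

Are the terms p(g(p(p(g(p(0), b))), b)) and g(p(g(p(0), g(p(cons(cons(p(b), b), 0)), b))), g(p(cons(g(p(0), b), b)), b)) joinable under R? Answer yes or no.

yes — NF(t₁) = p(b), NF(t₂) = p(b)

Reduce t₁ = p(g(p(p(g(p(0), b))), b)):
1. p(g(p(p(g(p(0), b))), b))  →  p(g(p(p(b)), b))   [R5 at 1.1.1.1]
2. p(g(p(p(b)), b))  →  p(b)   [R3 at 1]

Reduce t₂ = g(p(g(p(0), g(p(cons(cons(p(b), b), 0)), b))), g(p(cons(g(p(0), b), b)), b)):
1. g(p(g(p(0), g(p(cons(cons(p(b), b), 0)), b))), g(p(cons(g(p(0), b), b)), b))  →  g(p(g(p(cons(cons(p(b), b), 0)), b)), g(p(cons(g(p(0), b), b)), b))   [R5 at 1.1]
2. g(p(g(p(cons(cons(p(b), b), 0)), b)), g(p(cons(g(p(0), b), b)), b))  →  g(p(cons(p(b), b)), g(p(cons(g(p(0), b), b)), b))   [R4 at 1.1]
3. g(p(cons(p(b), b)), g(p(cons(g(p(0), b), b)), b))  →  g(p(cons(p(b), b)), g(p(0), b))   [R4 at 2]
4. g(p(cons(p(b), b)), g(p(0), b))  →  g(p(cons(p(b), b)), b)   [R5 at 2]
5. g(p(cons(p(b), b)), b)  →  p(b)   [R4 at ε]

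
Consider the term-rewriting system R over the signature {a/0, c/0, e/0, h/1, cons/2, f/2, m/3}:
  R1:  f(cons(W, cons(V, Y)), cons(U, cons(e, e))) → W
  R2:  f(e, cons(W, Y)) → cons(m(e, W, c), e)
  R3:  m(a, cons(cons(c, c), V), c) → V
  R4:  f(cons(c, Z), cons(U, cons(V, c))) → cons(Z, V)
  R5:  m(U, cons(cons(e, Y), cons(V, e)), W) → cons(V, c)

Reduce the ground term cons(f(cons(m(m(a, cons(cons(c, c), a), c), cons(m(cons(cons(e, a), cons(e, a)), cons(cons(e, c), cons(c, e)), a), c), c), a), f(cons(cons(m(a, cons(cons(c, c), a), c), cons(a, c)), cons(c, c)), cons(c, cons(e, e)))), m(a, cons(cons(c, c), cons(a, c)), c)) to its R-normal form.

1. cons(f(cons(m(m(a, cons(cons(c, c), a), c), cons(m(cons(cons(e, a), cons(e, a)), cons(cons(e, c), cons(c, e)), a), c), c), a), f(cons(cons(m(a, cons(cons(c, c), a), c), cons(a, c)), cons(c, c)), cons(c, cons(e, e)))), m(a, cons(cons(c, c), cons(a, c)), c))  →  cons(f(cons(m(a, cons(m(cons(cons(e, a), cons(e, a)), cons(cons(e, c), cons(c, e)), a), c), c), a), f(cons(cons(m(a, cons(cons(c, c), a), c), cons(a, c)), cons(c, c)), cons(c, cons(e, e)))), m(a, cons(cons(c, c), cons(a, c)), c))   [R3 at 1.1.1.1]
2. cons(f(cons(m(a, cons(m(cons(cons(e, a), cons(e, a)), cons(cons(e, c), cons(c, e)), a), c), c), a), f(cons(cons(m(a, cons(cons(c, c), a), c), cons(a, c)), cons(c, c)), cons(c, cons(e, e)))), m(a, cons(cons(c, c), cons(a, c)), c))  →  cons(f(cons(m(a, cons(cons(c, c), c), c), a), f(cons(cons(m(a, cons(cons(c, c), a), c), cons(a, c)), cons(c, c)), cons(c, cons(e, e)))), m(a, cons(cons(c, c), cons(a, c)), c))   [R5 at 1.1.1.2.1]
3. cons(f(cons(m(a, cons(cons(c, c), c), c), a), f(cons(cons(m(a, cons(cons(c, c), a), c), cons(a, c)), cons(c, c)), cons(c, cons(e, e)))), m(a, cons(cons(c, c), cons(a, c)), c))  →  cons(f(cons(c, a), f(cons(cons(m(a, cons(cons(c, c), a), c), cons(a, c)), cons(c, c)), cons(c, cons(e, e)))), m(a, cons(cons(c, c), cons(a, c)), c))   [R3 at 1.1.1]
4. cons(f(cons(c, a), f(cons(cons(m(a, cons(cons(c, c), a), c), cons(a, c)), cons(c, c)), cons(c, cons(e, e)))), m(a, cons(cons(c, c), cons(a, c)), c))  →  cons(f(cons(c, a), cons(m(a, cons(cons(c, c), a), c), cons(a, c))), m(a, cons(cons(c, c), cons(a, c)), c))   [R1 at 1.2]
5. cons(f(cons(c, a), cons(m(a, cons(cons(c, c), a), c), cons(a, c))), m(a, cons(cons(c, c), cons(a, c)), c))  →  cons(cons(a, a), m(a, cons(cons(c, c), cons(a, c)), c))   [R4 at 1]
6. cons(cons(a, a), m(a, cons(cons(c, c), cons(a, c)), c))  →  cons(cons(a, a), cons(a, c))   [R3 at 2]

cons(cons(a, a), cons(a, c))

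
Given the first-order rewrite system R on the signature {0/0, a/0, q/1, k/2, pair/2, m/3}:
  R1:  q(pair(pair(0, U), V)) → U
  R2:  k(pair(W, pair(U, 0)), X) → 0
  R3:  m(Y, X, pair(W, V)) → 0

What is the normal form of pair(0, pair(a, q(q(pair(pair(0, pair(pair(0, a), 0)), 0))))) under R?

1. pair(0, pair(a, q(q(pair(pair(0, pair(pair(0, a), 0)), 0)))))  →  pair(0, pair(a, q(pair(pair(0, a), 0))))   [R1 at 2.2.1]
2. pair(0, pair(a, q(pair(pair(0, a), 0))))  →  pair(0, pair(a, a))   [R1 at 2.2]

pair(0, pair(a, a))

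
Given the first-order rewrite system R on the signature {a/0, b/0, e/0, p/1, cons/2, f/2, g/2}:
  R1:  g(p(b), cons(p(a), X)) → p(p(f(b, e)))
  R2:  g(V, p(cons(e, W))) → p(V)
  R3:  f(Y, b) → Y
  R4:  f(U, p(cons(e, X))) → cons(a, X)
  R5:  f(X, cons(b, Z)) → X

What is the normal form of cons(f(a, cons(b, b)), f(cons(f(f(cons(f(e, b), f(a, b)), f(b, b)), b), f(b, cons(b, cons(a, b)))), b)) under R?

cons(a, cons(cons(e, a), b))

1. cons(f(a, cons(b, b)), f(cons(f(f(cons(f(e, b), f(a, b)), f(b, b)), b), f(b, cons(b, cons(a, b)))), b))  →  cons(a, f(cons(f(f(cons(f(e, b), f(a, b)), f(b, b)), b), f(b, cons(b, cons(a, b)))), b))   [R5 at 1]
2. cons(a, f(cons(f(f(cons(f(e, b), f(a, b)), f(b, b)), b), f(b, cons(b, cons(a, b)))), b))  →  cons(a, cons(f(f(cons(f(e, b), f(a, b)), f(b, b)), b), f(b, cons(b, cons(a, b)))))   [R3 at 2]
3. cons(a, cons(f(f(cons(f(e, b), f(a, b)), f(b, b)), b), f(b, cons(b, cons(a, b)))))  →  cons(a, cons(f(cons(f(e, b), f(a, b)), f(b, b)), f(b, cons(b, cons(a, b)))))   [R3 at 2.1]
4. cons(a, cons(f(cons(f(e, b), f(a, b)), f(b, b)), f(b, cons(b, cons(a, b)))))  →  cons(a, cons(f(cons(e, f(a, b)), f(b, b)), f(b, cons(b, cons(a, b)))))   [R3 at 2.1.1.1]
5. cons(a, cons(f(cons(e, f(a, b)), f(b, b)), f(b, cons(b, cons(a, b)))))  →  cons(a, cons(f(cons(e, a), f(b, b)), f(b, cons(b, cons(a, b)))))   [R3 at 2.1.1.2]
6. cons(a, cons(f(cons(e, a), f(b, b)), f(b, cons(b, cons(a, b)))))  →  cons(a, cons(f(cons(e, a), b), f(b, cons(b, cons(a, b)))))   [R3 at 2.1.2]
7. cons(a, cons(f(cons(e, a), b), f(b, cons(b, cons(a, b)))))  →  cons(a, cons(cons(e, a), f(b, cons(b, cons(a, b)))))   [R3 at 2.1]
8. cons(a, cons(cons(e, a), f(b, cons(b, cons(a, b)))))  →  cons(a, cons(cons(e, a), b))   [R5 at 2.2]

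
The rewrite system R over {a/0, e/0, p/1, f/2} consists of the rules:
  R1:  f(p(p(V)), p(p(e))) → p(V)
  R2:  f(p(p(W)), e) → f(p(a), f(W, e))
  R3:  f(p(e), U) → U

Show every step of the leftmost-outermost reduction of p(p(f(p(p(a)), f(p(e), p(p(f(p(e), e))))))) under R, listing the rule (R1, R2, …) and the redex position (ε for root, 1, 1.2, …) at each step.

1. p(p(f(p(p(a)), f(p(e), p(p(f(p(e), e)))))))  →  p(p(f(p(p(a)), p(p(f(p(e), e))))))   [R3 at 1.1.2]
2. p(p(f(p(p(a)), p(p(f(p(e), e))))))  →  p(p(f(p(p(a)), p(p(e)))))   [R3 at 1.1.2.1.1]
3. p(p(f(p(p(a)), p(p(e)))))  →  p(p(p(a)))   [R1 at 1.1]

p(p(p(a)))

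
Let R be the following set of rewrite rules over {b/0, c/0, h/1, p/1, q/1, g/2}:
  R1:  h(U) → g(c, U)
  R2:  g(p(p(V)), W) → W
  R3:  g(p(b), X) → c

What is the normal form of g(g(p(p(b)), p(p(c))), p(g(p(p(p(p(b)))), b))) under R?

p(b)

1. g(g(p(p(b)), p(p(c))), p(g(p(p(p(p(b)))), b)))  →  g(p(p(c)), p(g(p(p(p(p(b)))), b)))   [R2 at 1]
2. g(p(p(c)), p(g(p(p(p(p(b)))), b)))  →  p(g(p(p(p(p(b)))), b))   [R2 at ε]
3. p(g(p(p(p(p(b)))), b))  →  p(b)   [R2 at 1]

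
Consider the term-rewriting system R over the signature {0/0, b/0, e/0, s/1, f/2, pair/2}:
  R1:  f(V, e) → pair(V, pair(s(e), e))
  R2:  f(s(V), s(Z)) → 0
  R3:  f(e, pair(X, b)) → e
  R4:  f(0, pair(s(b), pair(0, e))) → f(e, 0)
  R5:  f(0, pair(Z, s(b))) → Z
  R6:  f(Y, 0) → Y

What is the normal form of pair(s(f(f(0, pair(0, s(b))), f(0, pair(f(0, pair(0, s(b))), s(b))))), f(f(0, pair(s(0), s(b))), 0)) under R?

pair(s(0), s(0))

1. pair(s(f(f(0, pair(0, s(b))), f(0, pair(f(0, pair(0, s(b))), s(b))))), f(f(0, pair(s(0), s(b))), 0))  →  pair(s(f(0, f(0, pair(f(0, pair(0, s(b))), s(b))))), f(f(0, pair(s(0), s(b))), 0))   [R5 at 1.1.1]
2. pair(s(f(0, f(0, pair(f(0, pair(0, s(b))), s(b))))), f(f(0, pair(s(0), s(b))), 0))  →  pair(s(f(0, f(0, pair(0, s(b))))), f(f(0, pair(s(0), s(b))), 0))   [R5 at 1.1.2]
3. pair(s(f(0, f(0, pair(0, s(b))))), f(f(0, pair(s(0), s(b))), 0))  →  pair(s(f(0, 0)), f(f(0, pair(s(0), s(b))), 0))   [R5 at 1.1.2]
4. pair(s(f(0, 0)), f(f(0, pair(s(0), s(b))), 0))  →  pair(s(0), f(f(0, pair(s(0), s(b))), 0))   [R6 at 1.1]
5. pair(s(0), f(f(0, pair(s(0), s(b))), 0))  →  pair(s(0), f(0, pair(s(0), s(b))))   [R6 at 2]
6. pair(s(0), f(0, pair(s(0), s(b))))  →  pair(s(0), s(0))   [R5 at 2]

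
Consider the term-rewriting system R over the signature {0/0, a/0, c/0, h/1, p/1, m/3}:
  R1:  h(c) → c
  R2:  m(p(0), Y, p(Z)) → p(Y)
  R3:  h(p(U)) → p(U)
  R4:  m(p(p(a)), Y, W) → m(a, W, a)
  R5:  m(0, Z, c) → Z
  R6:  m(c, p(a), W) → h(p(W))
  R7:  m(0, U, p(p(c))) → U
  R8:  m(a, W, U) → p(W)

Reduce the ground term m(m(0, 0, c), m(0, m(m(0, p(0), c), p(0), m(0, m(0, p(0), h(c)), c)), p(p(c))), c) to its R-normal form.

1. m(m(0, 0, c), m(0, m(m(0, p(0), c), p(0), m(0, m(0, p(0), h(c)), c)), p(p(c))), c)  →  m(0, m(0, m(m(0, p(0), c), p(0), m(0, m(0, p(0), h(c)), c)), p(p(c))), c)   [R5 at 1]
2. m(0, m(0, m(m(0, p(0), c), p(0), m(0, m(0, p(0), h(c)), c)), p(p(c))), c)  →  m(0, m(m(0, p(0), c), p(0), m(0, m(0, p(0), h(c)), c)), p(p(c)))   [R5 at ε]
3. m(0, m(m(0, p(0), c), p(0), m(0, m(0, p(0), h(c)), c)), p(p(c)))  →  m(m(0, p(0), c), p(0), m(0, m(0, p(0), h(c)), c))   [R7 at ε]
4. m(m(0, p(0), c), p(0), m(0, m(0, p(0), h(c)), c))  →  m(p(0), p(0), m(0, m(0, p(0), h(c)), c))   [R5 at 1]
5. m(p(0), p(0), m(0, m(0, p(0), h(c)), c))  →  m(p(0), p(0), m(0, p(0), h(c)))   [R5 at 3]
6. m(p(0), p(0), m(0, p(0), h(c)))  →  m(p(0), p(0), m(0, p(0), c))   [R1 at 3.3]
7. m(p(0), p(0), m(0, p(0), c))  →  m(p(0), p(0), p(0))   [R5 at 3]
8. m(p(0), p(0), p(0))  →  p(p(0))   [R2 at ε]

p(p(0))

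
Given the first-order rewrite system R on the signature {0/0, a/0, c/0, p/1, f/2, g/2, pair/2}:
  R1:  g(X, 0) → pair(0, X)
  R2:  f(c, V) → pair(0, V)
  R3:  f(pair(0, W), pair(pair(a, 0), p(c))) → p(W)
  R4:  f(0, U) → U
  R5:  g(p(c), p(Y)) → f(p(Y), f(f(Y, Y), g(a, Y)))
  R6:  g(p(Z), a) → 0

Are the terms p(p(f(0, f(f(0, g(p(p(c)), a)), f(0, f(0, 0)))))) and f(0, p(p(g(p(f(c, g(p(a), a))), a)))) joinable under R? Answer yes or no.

Reduce t₁ = p(p(f(0, f(f(0, g(p(p(c)), a)), f(0, f(0, 0)))))):
1. p(p(f(0, f(f(0, g(p(p(c)), a)), f(0, f(0, 0))))))  →  p(p(f(f(0, g(p(p(c)), a)), f(0, f(0, 0)))))   [R4 at 1.1]
2. p(p(f(f(0, g(p(p(c)), a)), f(0, f(0, 0)))))  →  p(p(f(g(p(p(c)), a), f(0, f(0, 0)))))   [R4 at 1.1.1]
3. p(p(f(g(p(p(c)), a), f(0, f(0, 0)))))  →  p(p(f(0, f(0, f(0, 0)))))   [R6 at 1.1.1]
4. p(p(f(0, f(0, f(0, 0)))))  →  p(p(f(0, f(0, 0))))   [R4 at 1.1]
5. p(p(f(0, f(0, 0))))  →  p(p(f(0, 0)))   [R4 at 1.1]
6. p(p(f(0, 0)))  →  p(p(0))   [R4 at 1.1]

Reduce t₂ = f(0, p(p(g(p(f(c, g(p(a), a))), a)))):
1. f(0, p(p(g(p(f(c, g(p(a), a))), a))))  →  p(p(g(p(f(c, g(p(a), a))), a)))   [R4 at ε]
2. p(p(g(p(f(c, g(p(a), a))), a)))  →  p(p(0))   [R6 at 1.1]

yes — NF(t₁) = p(p(0)), NF(t₂) = p(p(0))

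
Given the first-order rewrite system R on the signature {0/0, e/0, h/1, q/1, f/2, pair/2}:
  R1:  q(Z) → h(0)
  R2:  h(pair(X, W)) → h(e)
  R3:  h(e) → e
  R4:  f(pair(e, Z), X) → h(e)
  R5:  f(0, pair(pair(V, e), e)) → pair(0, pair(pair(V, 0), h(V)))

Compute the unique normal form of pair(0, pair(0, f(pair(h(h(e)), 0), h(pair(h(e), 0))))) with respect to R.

1. pair(0, pair(0, f(pair(h(h(e)), 0), h(pair(h(e), 0)))))  →  pair(0, pair(0, f(pair(h(e), 0), h(pair(h(e), 0)))))   [R3 at 2.2.1.1.1]
2. pair(0, pair(0, f(pair(h(e), 0), h(pair(h(e), 0)))))  →  pair(0, pair(0, f(pair(e, 0), h(pair(h(e), 0)))))   [R3 at 2.2.1.1]
3. pair(0, pair(0, f(pair(e, 0), h(pair(h(e), 0)))))  →  pair(0, pair(0, h(e)))   [R4 at 2.2]
4. pair(0, pair(0, h(e)))  →  pair(0, pair(0, e))   [R3 at 2.2]

pair(0, pair(0, e))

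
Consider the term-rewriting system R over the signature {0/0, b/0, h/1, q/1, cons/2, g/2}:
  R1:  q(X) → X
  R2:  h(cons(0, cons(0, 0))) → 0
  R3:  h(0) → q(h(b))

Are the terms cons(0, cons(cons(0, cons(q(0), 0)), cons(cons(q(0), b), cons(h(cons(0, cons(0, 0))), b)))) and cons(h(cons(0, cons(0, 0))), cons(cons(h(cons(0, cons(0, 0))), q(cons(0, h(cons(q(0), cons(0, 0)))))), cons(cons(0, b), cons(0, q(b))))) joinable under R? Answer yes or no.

yes — NF(t₁) = cons(0, cons(cons(0, cons(0, 0)), cons(cons(0, b), cons(0, b)))), NF(t₂) = cons(0, cons(cons(0, cons(0, 0)), cons(cons(0, b), cons(0, b))))

Reduce t₁ = cons(0, cons(cons(0, cons(q(0), 0)), cons(cons(q(0), b), cons(h(cons(0, cons(0, 0))), b)))):
1. cons(0, cons(cons(0, cons(q(0), 0)), cons(cons(q(0), b), cons(h(cons(0, cons(0, 0))), b))))  →  cons(0, cons(cons(0, cons(0, 0)), cons(cons(q(0), b), cons(h(cons(0, cons(0, 0))), b))))   [R1 at 2.1.2.1]
2. cons(0, cons(cons(0, cons(0, 0)), cons(cons(q(0), b), cons(h(cons(0, cons(0, 0))), b))))  →  cons(0, cons(cons(0, cons(0, 0)), cons(cons(0, b), cons(h(cons(0, cons(0, 0))), b))))   [R1 at 2.2.1.1]
3. cons(0, cons(cons(0, cons(0, 0)), cons(cons(0, b), cons(h(cons(0, cons(0, 0))), b))))  →  cons(0, cons(cons(0, cons(0, 0)), cons(cons(0, b), cons(0, b))))   [R2 at 2.2.2.1]

Reduce t₂ = cons(h(cons(0, cons(0, 0))), cons(cons(h(cons(0, cons(0, 0))), q(cons(0, h(cons(q(0), cons(0, 0)))))), cons(cons(0, b), cons(0, q(b))))):
1. cons(h(cons(0, cons(0, 0))), cons(cons(h(cons(0, cons(0, 0))), q(cons(0, h(cons(q(0), cons(0, 0)))))), cons(cons(0, b), cons(0, q(b)))))  →  cons(0, cons(cons(h(cons(0, cons(0, 0))), q(cons(0, h(cons(q(0), cons(0, 0)))))), cons(cons(0, b), cons(0, q(b)))))   [R2 at 1]
2. cons(0, cons(cons(h(cons(0, cons(0, 0))), q(cons(0, h(cons(q(0), cons(0, 0)))))), cons(cons(0, b), cons(0, q(b)))))  →  cons(0, cons(cons(0, q(cons(0, h(cons(q(0), cons(0, 0)))))), cons(cons(0, b), cons(0, q(b)))))   [R2 at 2.1.1]
3. cons(0, cons(cons(0, q(cons(0, h(cons(q(0), cons(0, 0)))))), cons(cons(0, b), cons(0, q(b)))))  →  cons(0, cons(cons(0, cons(0, h(cons(q(0), cons(0, 0))))), cons(cons(0, b), cons(0, q(b)))))   [R1 at 2.1.2]
4. cons(0, cons(cons(0, cons(0, h(cons(q(0), cons(0, 0))))), cons(cons(0, b), cons(0, q(b)))))  →  cons(0, cons(cons(0, cons(0, h(cons(0, cons(0, 0))))), cons(cons(0, b), cons(0, q(b)))))   [R1 at 2.1.2.2.1.1]
5. cons(0, cons(cons(0, cons(0, h(cons(0, cons(0, 0))))), cons(cons(0, b), cons(0, q(b)))))  →  cons(0, cons(cons(0, cons(0, 0)), cons(cons(0, b), cons(0, q(b)))))   [R2 at 2.1.2.2]
6. cons(0, cons(cons(0, cons(0, 0)), cons(cons(0, b), cons(0, q(b)))))  →  cons(0, cons(cons(0, cons(0, 0)), cons(cons(0, b), cons(0, b))))   [R1 at 2.2.2.2]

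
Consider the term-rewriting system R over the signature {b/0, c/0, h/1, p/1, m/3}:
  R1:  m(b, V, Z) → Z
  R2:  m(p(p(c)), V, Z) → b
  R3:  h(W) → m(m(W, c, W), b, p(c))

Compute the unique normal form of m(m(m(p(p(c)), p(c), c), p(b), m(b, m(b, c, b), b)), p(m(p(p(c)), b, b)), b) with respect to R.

b

1. m(m(m(p(p(c)), p(c), c), p(b), m(b, m(b, c, b), b)), p(m(p(p(c)), b, b)), b)  →  m(m(b, p(b), m(b, m(b, c, b), b)), p(m(p(p(c)), b, b)), b)   [R2 at 1.1]
2. m(m(b, p(b), m(b, m(b, c, b), b)), p(m(p(p(c)), b, b)), b)  →  m(m(b, m(b, c, b), b), p(m(p(p(c)), b, b)), b)   [R1 at 1]
3. m(m(b, m(b, c, b), b), p(m(p(p(c)), b, b)), b)  →  m(b, p(m(p(p(c)), b, b)), b)   [R1 at 1]
4. m(b, p(m(p(p(c)), b, b)), b)  →  b   [R1 at ε]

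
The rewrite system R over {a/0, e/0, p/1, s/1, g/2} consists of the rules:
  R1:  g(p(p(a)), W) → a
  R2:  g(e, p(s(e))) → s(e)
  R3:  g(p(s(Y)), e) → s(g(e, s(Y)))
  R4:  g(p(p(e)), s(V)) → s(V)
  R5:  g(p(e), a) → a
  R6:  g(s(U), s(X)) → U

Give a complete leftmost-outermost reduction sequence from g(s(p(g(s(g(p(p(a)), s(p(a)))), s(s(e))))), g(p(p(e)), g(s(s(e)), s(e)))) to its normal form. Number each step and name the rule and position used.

p(a)

1. g(s(p(g(s(g(p(p(a)), s(p(a)))), s(s(e))))), g(p(p(e)), g(s(s(e)), s(e))))  →  g(s(p(g(p(p(a)), s(p(a))))), g(p(p(e)), g(s(s(e)), s(e))))   [R6 at 1.1.1]
2. g(s(p(g(p(p(a)), s(p(a))))), g(p(p(e)), g(s(s(e)), s(e))))  →  g(s(p(a)), g(p(p(e)), g(s(s(e)), s(e))))   [R1 at 1.1.1]
3. g(s(p(a)), g(p(p(e)), g(s(s(e)), s(e))))  →  g(s(p(a)), g(p(p(e)), s(e)))   [R6 at 2.2]
4. g(s(p(a)), g(p(p(e)), s(e)))  →  g(s(p(a)), s(e))   [R4 at 2]
5. g(s(p(a)), s(e))  →  p(a)   [R6 at ε]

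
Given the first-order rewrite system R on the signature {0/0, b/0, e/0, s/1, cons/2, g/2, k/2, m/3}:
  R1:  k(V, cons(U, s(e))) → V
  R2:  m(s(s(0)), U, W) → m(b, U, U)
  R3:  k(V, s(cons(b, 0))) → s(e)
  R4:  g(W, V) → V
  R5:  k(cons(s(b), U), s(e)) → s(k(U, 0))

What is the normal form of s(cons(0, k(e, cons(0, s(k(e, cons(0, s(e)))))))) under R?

s(cons(0, e))

1. s(cons(0, k(e, cons(0, s(k(e, cons(0, s(e))))))))  →  s(cons(0, k(e, cons(0, s(e)))))   [R1 at 1.2.2.2.1]
2. s(cons(0, k(e, cons(0, s(e)))))  →  s(cons(0, e))   [R1 at 1.2]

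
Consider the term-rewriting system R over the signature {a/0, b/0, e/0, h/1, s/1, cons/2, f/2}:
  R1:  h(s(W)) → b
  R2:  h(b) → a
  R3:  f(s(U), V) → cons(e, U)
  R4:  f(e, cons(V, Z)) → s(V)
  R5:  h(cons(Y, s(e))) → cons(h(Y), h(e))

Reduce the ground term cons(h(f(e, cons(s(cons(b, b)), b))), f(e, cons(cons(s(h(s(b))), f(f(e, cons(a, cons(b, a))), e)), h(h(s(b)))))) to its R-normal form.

1. cons(h(f(e, cons(s(cons(b, b)), b))), f(e, cons(cons(s(h(s(b))), f(f(e, cons(a, cons(b, a))), e)), h(h(s(b))))))  →  cons(h(s(s(cons(b, b)))), f(e, cons(cons(s(h(s(b))), f(f(e, cons(a, cons(b, a))), e)), h(h(s(b))))))   [R4 at 1.1]
2. cons(h(s(s(cons(b, b)))), f(e, cons(cons(s(h(s(b))), f(f(e, cons(a, cons(b, a))), e)), h(h(s(b))))))  →  cons(b, f(e, cons(cons(s(h(s(b))), f(f(e, cons(a, cons(b, a))), e)), h(h(s(b))))))   [R1 at 1]
3. cons(b, f(e, cons(cons(s(h(s(b))), f(f(e, cons(a, cons(b, a))), e)), h(h(s(b))))))  →  cons(b, s(cons(s(h(s(b))), f(f(e, cons(a, cons(b, a))), e))))   [R4 at 2]
4. cons(b, s(cons(s(h(s(b))), f(f(e, cons(a, cons(b, a))), e))))  →  cons(b, s(cons(s(b), f(f(e, cons(a, cons(b, a))), e))))   [R1 at 2.1.1.1]
5. cons(b, s(cons(s(b), f(f(e, cons(a, cons(b, a))), e))))  →  cons(b, s(cons(s(b), f(s(a), e))))   [R4 at 2.1.2.1]
6. cons(b, s(cons(s(b), f(s(a), e))))  →  cons(b, s(cons(s(b), cons(e, a))))   [R3 at 2.1.2]

cons(b, s(cons(s(b), cons(e, a))))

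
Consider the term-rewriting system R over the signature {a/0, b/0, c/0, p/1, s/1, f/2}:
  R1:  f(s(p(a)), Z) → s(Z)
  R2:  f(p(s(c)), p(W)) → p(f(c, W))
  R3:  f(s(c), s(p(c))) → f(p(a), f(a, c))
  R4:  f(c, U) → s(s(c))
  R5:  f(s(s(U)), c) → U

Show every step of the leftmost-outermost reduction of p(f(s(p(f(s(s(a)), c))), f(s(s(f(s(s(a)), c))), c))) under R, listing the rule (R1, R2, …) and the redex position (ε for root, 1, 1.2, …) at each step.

p(s(a))

1. p(f(s(p(f(s(s(a)), c))), f(s(s(f(s(s(a)), c))), c)))  →  p(f(s(p(a)), f(s(s(f(s(s(a)), c))), c)))   [R5 at 1.1.1.1]
2. p(f(s(p(a)), f(s(s(f(s(s(a)), c))), c)))  →  p(s(f(s(s(f(s(s(a)), c))), c)))   [R1 at 1]
3. p(s(f(s(s(f(s(s(a)), c))), c)))  →  p(s(f(s(s(a)), c)))   [R5 at 1.1]
4. p(s(f(s(s(a)), c)))  →  p(s(a))   [R5 at 1.1]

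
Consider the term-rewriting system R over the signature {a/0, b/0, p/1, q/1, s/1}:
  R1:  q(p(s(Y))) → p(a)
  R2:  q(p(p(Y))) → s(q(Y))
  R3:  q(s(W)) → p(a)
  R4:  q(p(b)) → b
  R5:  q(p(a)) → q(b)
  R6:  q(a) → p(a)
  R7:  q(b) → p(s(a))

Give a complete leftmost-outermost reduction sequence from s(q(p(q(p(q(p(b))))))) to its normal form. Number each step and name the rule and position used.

s(b)

1. s(q(p(q(p(q(p(b)))))))  →  s(q(p(q(p(b)))))   [R4 at 1.1.1.1.1]
2. s(q(p(q(p(b)))))  →  s(q(p(b)))   [R4 at 1.1.1]
3. s(q(p(b)))  →  s(b)   [R4 at 1]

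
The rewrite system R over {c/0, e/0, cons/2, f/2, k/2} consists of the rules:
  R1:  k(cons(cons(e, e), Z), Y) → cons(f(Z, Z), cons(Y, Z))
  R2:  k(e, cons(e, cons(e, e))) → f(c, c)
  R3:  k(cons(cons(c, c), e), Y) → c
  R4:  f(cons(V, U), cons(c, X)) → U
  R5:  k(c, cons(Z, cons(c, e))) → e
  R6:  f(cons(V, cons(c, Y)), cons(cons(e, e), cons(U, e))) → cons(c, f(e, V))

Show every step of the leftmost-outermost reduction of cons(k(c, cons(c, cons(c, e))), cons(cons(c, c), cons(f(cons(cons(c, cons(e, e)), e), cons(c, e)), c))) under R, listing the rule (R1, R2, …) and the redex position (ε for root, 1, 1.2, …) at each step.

cons(e, cons(cons(c, c), cons(e, c)))

1. cons(k(c, cons(c, cons(c, e))), cons(cons(c, c), cons(f(cons(cons(c, cons(e, e)), e), cons(c, e)), c)))  →  cons(e, cons(cons(c, c), cons(f(cons(cons(c, cons(e, e)), e), cons(c, e)), c)))   [R5 at 1]
2. cons(e, cons(cons(c, c), cons(f(cons(cons(c, cons(e, e)), e), cons(c, e)), c)))  →  cons(e, cons(cons(c, c), cons(e, c)))   [R4 at 2.2.1]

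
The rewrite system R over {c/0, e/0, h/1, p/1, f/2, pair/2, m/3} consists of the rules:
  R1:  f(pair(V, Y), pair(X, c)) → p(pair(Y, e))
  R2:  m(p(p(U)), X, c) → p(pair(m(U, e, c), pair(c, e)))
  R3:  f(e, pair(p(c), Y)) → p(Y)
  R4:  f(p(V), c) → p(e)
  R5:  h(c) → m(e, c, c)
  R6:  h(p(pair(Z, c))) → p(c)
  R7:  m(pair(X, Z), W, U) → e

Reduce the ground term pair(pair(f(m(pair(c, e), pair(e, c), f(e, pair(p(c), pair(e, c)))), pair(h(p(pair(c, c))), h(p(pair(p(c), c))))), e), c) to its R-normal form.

1. pair(pair(f(m(pair(c, e), pair(e, c), f(e, pair(p(c), pair(e, c)))), pair(h(p(pair(c, c))), h(p(pair(p(c), c))))), e), c)  →  pair(pair(f(e, pair(h(p(pair(c, c))), h(p(pair(p(c), c))))), e), c)   [R7 at 1.1.1]
2. pair(pair(f(e, pair(h(p(pair(c, c))), h(p(pair(p(c), c))))), e), c)  →  pair(pair(f(e, pair(p(c), h(p(pair(p(c), c))))), e), c)   [R6 at 1.1.2.1]
3. pair(pair(f(e, pair(p(c), h(p(pair(p(c), c))))), e), c)  →  pair(pair(p(h(p(pair(p(c), c)))), e), c)   [R3 at 1.1]
4. pair(pair(p(h(p(pair(p(c), c)))), e), c)  →  pair(pair(p(p(c)), e), c)   [R6 at 1.1.1]

pair(pair(p(p(c)), e), c)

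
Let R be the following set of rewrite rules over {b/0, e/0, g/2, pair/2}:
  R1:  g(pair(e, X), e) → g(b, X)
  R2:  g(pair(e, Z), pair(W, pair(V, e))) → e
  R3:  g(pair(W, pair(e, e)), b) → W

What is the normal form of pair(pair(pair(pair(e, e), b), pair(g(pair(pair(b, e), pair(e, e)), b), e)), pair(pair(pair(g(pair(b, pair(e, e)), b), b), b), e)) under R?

pair(pair(pair(pair(e, e), b), pair(pair(b, e), e)), pair(pair(pair(b, b), b), e))

1. pair(pair(pair(pair(e, e), b), pair(g(pair(pair(b, e), pair(e, e)), b), e)), pair(pair(pair(g(pair(b, pair(e, e)), b), b), b), e))  →  pair(pair(pair(pair(e, e), b), pair(pair(b, e), e)), pair(pair(pair(g(pair(b, pair(e, e)), b), b), b), e))   [R3 at 1.2.1]
2. pair(pair(pair(pair(e, e), b), pair(pair(b, e), e)), pair(pair(pair(g(pair(b, pair(e, e)), b), b), b), e))  →  pair(pair(pair(pair(e, e), b), pair(pair(b, e), e)), pair(pair(pair(b, b), b), e))   [R3 at 2.1.1.1]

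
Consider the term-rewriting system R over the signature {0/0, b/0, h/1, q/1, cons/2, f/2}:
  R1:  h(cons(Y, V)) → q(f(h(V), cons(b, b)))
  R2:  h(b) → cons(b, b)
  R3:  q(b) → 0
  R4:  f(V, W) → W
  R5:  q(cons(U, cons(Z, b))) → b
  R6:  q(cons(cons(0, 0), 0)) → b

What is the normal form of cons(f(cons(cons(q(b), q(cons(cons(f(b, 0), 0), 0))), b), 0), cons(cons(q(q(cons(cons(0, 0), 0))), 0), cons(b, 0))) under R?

1. cons(f(cons(cons(q(b), q(cons(cons(f(b, 0), 0), 0))), b), 0), cons(cons(q(q(cons(cons(0, 0), 0))), 0), cons(b, 0)))  →  cons(0, cons(cons(q(q(cons(cons(0, 0), 0))), 0), cons(b, 0)))   [R4 at 1]
2. cons(0, cons(cons(q(q(cons(cons(0, 0), 0))), 0), cons(b, 0)))  →  cons(0, cons(cons(q(b), 0), cons(b, 0)))   [R6 at 2.1.1.1]
3. cons(0, cons(cons(q(b), 0), cons(b, 0)))  →  cons(0, cons(cons(0, 0), cons(b, 0)))   [R3 at 2.1.1]

cons(0, cons(cons(0, 0), cons(b, 0)))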